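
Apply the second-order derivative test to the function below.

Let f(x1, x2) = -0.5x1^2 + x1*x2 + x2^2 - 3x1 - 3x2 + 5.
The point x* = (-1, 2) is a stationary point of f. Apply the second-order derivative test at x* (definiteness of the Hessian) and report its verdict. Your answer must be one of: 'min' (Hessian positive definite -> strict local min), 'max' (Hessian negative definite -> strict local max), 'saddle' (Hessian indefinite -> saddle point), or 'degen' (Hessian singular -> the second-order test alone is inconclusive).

Compute the Hessian H = grad^2 f:
  H = [[-1, 1], [1, 2]]
Verify stationarity: grad f(x*) = H x* + g = (0, 0).
Eigenvalues of H: -1.3028, 2.3028.
Eigenvalues have mixed signs, so H is indefinite -> x* is a saddle point.

saddle


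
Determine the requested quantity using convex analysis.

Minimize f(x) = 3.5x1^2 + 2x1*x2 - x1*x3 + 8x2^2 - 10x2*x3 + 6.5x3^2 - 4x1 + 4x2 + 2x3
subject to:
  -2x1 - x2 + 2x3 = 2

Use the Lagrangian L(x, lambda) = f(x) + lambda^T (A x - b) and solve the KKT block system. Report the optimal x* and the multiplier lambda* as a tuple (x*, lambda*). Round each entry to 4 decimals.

Form the Lagrangian:
  L(x, lambda) = (1/2) x^T Q x + c^T x + lambda^T (A x - b)
Stationarity (grad_x L = 0): Q x + c + A^T lambda = 0.
Primal feasibility: A x = b.

This gives the KKT block system:
  [ Q   A^T ] [ x     ]   [-c ]
  [ A    0  ] [ lambda ] = [ b ]

Solving the linear system:
  x*      = (-0.5877, -0.2892, 0.2677)
  lambda* = (-4.48)
  f(x*)   = 5.3446

x* = (-0.5877, -0.2892, 0.2677), lambda* = (-4.48)


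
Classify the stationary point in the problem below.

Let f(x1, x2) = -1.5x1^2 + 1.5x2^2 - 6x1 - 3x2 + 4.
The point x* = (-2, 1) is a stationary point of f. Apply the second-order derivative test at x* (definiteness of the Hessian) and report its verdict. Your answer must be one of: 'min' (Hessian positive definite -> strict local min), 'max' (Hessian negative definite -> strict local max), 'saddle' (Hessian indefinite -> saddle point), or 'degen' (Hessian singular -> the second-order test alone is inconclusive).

Compute the Hessian H = grad^2 f:
  H = [[-3, 0], [0, 3]]
Verify stationarity: grad f(x*) = H x* + g = (0, 0).
Eigenvalues of H: -3, 3.
Eigenvalues have mixed signs, so H is indefinite -> x* is a saddle point.

saddle


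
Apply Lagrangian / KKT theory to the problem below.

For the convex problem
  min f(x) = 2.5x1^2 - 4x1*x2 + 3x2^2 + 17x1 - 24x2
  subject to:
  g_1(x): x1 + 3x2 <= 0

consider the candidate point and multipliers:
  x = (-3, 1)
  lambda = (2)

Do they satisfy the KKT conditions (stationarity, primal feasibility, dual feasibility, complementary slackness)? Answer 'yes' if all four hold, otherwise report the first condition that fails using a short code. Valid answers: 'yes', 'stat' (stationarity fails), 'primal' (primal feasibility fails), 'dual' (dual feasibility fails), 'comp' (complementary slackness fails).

Gradient of f: grad f(x) = Q x + c = (-2, -6)
Constraint values g_i(x) = a_i^T x - b_i:
  g_1((-3, 1)) = 0
Stationarity residual: grad f(x) + sum_i lambda_i a_i = (0, 0)
  -> stationarity OK
Primal feasibility (all g_i <= 0): OK
Dual feasibility (all lambda_i >= 0): OK
Complementary slackness (lambda_i * g_i(x) = 0 for all i): OK

Verdict: yes, KKT holds.

yes


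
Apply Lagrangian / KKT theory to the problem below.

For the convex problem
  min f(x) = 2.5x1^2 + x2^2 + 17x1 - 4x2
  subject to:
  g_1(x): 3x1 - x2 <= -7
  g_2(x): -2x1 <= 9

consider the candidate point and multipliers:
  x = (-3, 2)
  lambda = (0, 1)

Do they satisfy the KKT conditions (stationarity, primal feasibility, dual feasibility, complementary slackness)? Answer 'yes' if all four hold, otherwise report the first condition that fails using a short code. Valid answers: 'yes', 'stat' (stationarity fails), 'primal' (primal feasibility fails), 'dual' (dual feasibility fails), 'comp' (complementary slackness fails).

Gradient of f: grad f(x) = Q x + c = (2, 0)
Constraint values g_i(x) = a_i^T x - b_i:
  g_1((-3, 2)) = -4
  g_2((-3, 2)) = -3
Stationarity residual: grad f(x) + sum_i lambda_i a_i = (0, 0)
  -> stationarity OK
Primal feasibility (all g_i <= 0): OK
Dual feasibility (all lambda_i >= 0): OK
Complementary slackness (lambda_i * g_i(x) = 0 for all i): FAILS

Verdict: the first failing condition is complementary_slackness -> comp.

comp


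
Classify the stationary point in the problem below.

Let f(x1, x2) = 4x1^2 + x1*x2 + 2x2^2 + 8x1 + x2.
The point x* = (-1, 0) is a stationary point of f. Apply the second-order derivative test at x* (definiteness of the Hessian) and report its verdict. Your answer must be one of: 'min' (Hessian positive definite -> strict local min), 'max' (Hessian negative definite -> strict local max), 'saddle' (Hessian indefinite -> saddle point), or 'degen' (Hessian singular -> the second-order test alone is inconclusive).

Compute the Hessian H = grad^2 f:
  H = [[8, 1], [1, 4]]
Verify stationarity: grad f(x*) = H x* + g = (0, 0).
Eigenvalues of H: 3.7639, 8.2361.
Both eigenvalues > 0, so H is positive definite -> x* is a strict local min.

min


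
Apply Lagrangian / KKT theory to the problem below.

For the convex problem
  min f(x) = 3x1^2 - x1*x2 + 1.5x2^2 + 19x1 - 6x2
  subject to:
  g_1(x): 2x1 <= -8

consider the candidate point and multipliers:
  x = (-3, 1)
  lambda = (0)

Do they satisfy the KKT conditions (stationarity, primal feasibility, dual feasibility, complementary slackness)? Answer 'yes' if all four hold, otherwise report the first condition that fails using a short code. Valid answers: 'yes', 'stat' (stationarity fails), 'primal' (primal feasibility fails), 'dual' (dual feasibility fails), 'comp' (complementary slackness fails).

Gradient of f: grad f(x) = Q x + c = (0, 0)
Constraint values g_i(x) = a_i^T x - b_i:
  g_1((-3, 1)) = 2
Stationarity residual: grad f(x) + sum_i lambda_i a_i = (0, 0)
  -> stationarity OK
Primal feasibility (all g_i <= 0): FAILS
Dual feasibility (all lambda_i >= 0): OK
Complementary slackness (lambda_i * g_i(x) = 0 for all i): OK

Verdict: the first failing condition is primal_feasibility -> primal.

primal


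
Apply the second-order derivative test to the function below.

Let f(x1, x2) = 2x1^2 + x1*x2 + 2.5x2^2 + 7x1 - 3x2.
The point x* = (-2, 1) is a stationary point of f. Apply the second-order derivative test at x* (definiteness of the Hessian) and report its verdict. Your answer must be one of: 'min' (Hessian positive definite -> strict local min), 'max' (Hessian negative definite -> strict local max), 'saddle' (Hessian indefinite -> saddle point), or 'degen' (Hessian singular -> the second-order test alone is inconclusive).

Compute the Hessian H = grad^2 f:
  H = [[4, 1], [1, 5]]
Verify stationarity: grad f(x*) = H x* + g = (0, 0).
Eigenvalues of H: 3.382, 5.618.
Both eigenvalues > 0, so H is positive definite -> x* is a strict local min.

min


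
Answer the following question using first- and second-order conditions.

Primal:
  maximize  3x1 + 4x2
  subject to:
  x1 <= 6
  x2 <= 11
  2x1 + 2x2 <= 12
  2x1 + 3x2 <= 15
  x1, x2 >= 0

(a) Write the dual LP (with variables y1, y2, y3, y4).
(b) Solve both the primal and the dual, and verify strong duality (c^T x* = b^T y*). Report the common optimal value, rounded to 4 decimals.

The standard primal-dual pair for 'max c^T x s.t. A x <= b, x >= 0' is:
  Dual:  min b^T y  s.t.  A^T y >= c,  y >= 0.

So the dual LP is:
  minimize  6y1 + 11y2 + 12y3 + 15y4
  subject to:
    y1 + 2y3 + 2y4 >= 3
    y2 + 2y3 + 3y4 >= 4
    y1, y2, y3, y4 >= 0

Solving the primal: x* = (3, 3).
  primal value c^T x* = 21.
Solving the dual: y* = (0, 0, 0.5, 1).
  dual value b^T y* = 21.
Strong duality: c^T x* = b^T y*. Confirmed.

21


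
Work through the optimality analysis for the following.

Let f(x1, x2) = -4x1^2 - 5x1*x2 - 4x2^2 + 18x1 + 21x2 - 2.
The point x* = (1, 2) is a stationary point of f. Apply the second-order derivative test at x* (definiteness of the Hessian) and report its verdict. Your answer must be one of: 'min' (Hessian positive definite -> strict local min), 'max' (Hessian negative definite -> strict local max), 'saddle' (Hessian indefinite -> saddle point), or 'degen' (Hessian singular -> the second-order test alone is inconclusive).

Compute the Hessian H = grad^2 f:
  H = [[-8, -5], [-5, -8]]
Verify stationarity: grad f(x*) = H x* + g = (0, 0).
Eigenvalues of H: -13, -3.
Both eigenvalues < 0, so H is negative definite -> x* is a strict local max.

max


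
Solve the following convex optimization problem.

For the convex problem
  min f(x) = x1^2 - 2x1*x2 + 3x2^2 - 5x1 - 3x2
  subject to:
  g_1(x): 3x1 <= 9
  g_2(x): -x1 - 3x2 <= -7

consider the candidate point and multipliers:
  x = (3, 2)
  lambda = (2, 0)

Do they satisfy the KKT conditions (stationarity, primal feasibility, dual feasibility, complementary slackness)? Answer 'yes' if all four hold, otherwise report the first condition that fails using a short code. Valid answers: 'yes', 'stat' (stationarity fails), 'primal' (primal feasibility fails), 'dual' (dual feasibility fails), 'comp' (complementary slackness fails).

Gradient of f: grad f(x) = Q x + c = (-3, 3)
Constraint values g_i(x) = a_i^T x - b_i:
  g_1((3, 2)) = 0
  g_2((3, 2)) = -2
Stationarity residual: grad f(x) + sum_i lambda_i a_i = (3, 3)
  -> stationarity FAILS
Primal feasibility (all g_i <= 0): OK
Dual feasibility (all lambda_i >= 0): OK
Complementary slackness (lambda_i * g_i(x) = 0 for all i): OK

Verdict: the first failing condition is stationarity -> stat.

stat


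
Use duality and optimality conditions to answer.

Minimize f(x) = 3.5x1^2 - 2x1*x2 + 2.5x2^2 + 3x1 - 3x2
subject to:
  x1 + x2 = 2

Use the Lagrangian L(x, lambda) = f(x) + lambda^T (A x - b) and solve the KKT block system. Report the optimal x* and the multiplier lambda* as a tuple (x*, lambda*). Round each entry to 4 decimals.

Form the Lagrangian:
  L(x, lambda) = (1/2) x^T Q x + c^T x + lambda^T (A x - b)
Stationarity (grad_x L = 0): Q x + c + A^T lambda = 0.
Primal feasibility: A x = b.

This gives the KKT block system:
  [ Q   A^T ] [ x     ]   [-c ]
  [ A    0  ] [ lambda ] = [ b ]

Solving the linear system:
  x*      = (0.5, 1.5)
  lambda* = (-3.5)
  f(x*)   = 2

x* = (0.5, 1.5), lambda* = (-3.5)


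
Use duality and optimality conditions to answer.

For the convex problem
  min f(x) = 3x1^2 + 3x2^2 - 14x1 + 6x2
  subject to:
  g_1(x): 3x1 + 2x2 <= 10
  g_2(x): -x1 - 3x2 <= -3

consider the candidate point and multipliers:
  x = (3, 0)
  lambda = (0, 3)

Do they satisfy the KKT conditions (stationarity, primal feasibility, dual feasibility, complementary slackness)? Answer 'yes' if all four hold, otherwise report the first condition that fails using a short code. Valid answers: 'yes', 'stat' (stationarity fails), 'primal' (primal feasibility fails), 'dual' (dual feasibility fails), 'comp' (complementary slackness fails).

Gradient of f: grad f(x) = Q x + c = (4, 6)
Constraint values g_i(x) = a_i^T x - b_i:
  g_1((3, 0)) = -1
  g_2((3, 0)) = 0
Stationarity residual: grad f(x) + sum_i lambda_i a_i = (1, -3)
  -> stationarity FAILS
Primal feasibility (all g_i <= 0): OK
Dual feasibility (all lambda_i >= 0): OK
Complementary slackness (lambda_i * g_i(x) = 0 for all i): OK

Verdict: the first failing condition is stationarity -> stat.

stat


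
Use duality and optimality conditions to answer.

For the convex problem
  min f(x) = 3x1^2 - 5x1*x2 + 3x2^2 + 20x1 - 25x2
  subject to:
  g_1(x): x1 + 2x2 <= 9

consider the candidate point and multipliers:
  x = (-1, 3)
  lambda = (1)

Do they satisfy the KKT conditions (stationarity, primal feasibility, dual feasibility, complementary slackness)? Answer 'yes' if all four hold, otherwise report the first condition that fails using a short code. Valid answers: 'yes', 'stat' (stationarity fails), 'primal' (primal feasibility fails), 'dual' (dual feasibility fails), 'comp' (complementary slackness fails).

Gradient of f: grad f(x) = Q x + c = (-1, -2)
Constraint values g_i(x) = a_i^T x - b_i:
  g_1((-1, 3)) = -4
Stationarity residual: grad f(x) + sum_i lambda_i a_i = (0, 0)
  -> stationarity OK
Primal feasibility (all g_i <= 0): OK
Dual feasibility (all lambda_i >= 0): OK
Complementary slackness (lambda_i * g_i(x) = 0 for all i): FAILS

Verdict: the first failing condition is complementary_slackness -> comp.

comp


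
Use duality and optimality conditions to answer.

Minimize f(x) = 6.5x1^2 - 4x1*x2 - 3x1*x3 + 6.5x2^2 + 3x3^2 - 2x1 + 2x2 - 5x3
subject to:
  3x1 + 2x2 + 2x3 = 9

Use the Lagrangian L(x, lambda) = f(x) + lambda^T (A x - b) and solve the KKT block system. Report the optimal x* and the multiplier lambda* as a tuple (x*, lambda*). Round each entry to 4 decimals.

Form the Lagrangian:
  L(x, lambda) = (1/2) x^T Q x + c^T x + lambda^T (A x - b)
Stationarity (grad_x L = 0): Q x + c + A^T lambda = 0.
Primal feasibility: A x = b.

This gives the KKT block system:
  [ Q   A^T ] [ x     ]   [-c ]
  [ A    0  ] [ lambda ] = [ b ]

Solving the linear system:
  x*      = (1.2473, 0.5274, 2.1016)
  lambda* = (-1.9337)
  f(x*)   = 2.7277

x* = (1.2473, 0.5274, 2.1016), lambda* = (-1.9337)


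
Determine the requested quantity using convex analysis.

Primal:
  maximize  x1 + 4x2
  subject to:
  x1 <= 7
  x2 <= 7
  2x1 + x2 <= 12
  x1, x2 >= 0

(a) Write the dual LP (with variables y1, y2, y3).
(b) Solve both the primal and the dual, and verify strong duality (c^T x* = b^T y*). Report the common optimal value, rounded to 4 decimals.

The standard primal-dual pair for 'max c^T x s.t. A x <= b, x >= 0' is:
  Dual:  min b^T y  s.t.  A^T y >= c,  y >= 0.

So the dual LP is:
  minimize  7y1 + 7y2 + 12y3
  subject to:
    y1 + 2y3 >= 1
    y2 + y3 >= 4
    y1, y2, y3 >= 0

Solving the primal: x* = (2.5, 7).
  primal value c^T x* = 30.5.
Solving the dual: y* = (0, 3.5, 0.5).
  dual value b^T y* = 30.5.
Strong duality: c^T x* = b^T y*. Confirmed.

30.5


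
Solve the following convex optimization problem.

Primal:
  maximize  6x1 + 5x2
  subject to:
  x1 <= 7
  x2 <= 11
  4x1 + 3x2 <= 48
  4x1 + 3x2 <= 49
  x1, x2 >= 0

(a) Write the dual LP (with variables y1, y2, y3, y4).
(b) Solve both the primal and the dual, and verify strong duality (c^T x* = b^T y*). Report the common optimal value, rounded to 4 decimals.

The standard primal-dual pair for 'max c^T x s.t. A x <= b, x >= 0' is:
  Dual:  min b^T y  s.t.  A^T y >= c,  y >= 0.

So the dual LP is:
  minimize  7y1 + 11y2 + 48y3 + 49y4
  subject to:
    y1 + 4y3 + 4y4 >= 6
    y2 + 3y3 + 3y4 >= 5
    y1, y2, y3, y4 >= 0

Solving the primal: x* = (3.75, 11).
  primal value c^T x* = 77.5.
Solving the dual: y* = (0, 0.5, 1.5, 0).
  dual value b^T y* = 77.5.
Strong duality: c^T x* = b^T y*. Confirmed.

77.5


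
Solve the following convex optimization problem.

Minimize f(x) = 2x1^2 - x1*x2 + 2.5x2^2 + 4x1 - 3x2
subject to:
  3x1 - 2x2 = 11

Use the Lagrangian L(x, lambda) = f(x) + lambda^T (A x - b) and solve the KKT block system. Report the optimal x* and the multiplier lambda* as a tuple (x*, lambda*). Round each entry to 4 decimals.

Form the Lagrangian:
  L(x, lambda) = (1/2) x^T Q x + c^T x + lambda^T (A x - b)
Stationarity (grad_x L = 0): Q x + c + A^T lambda = 0.
Primal feasibility: A x = b.

This gives the KKT block system:
  [ Q   A^T ] [ x     ]   [-c ]
  [ A    0  ] [ lambda ] = [ b ]

Solving the linear system:
  x*      = (2.9592, -1.0612)
  lambda* = (-5.6327)
  f(x*)   = 38.4898

x* = (2.9592, -1.0612), lambda* = (-5.6327)


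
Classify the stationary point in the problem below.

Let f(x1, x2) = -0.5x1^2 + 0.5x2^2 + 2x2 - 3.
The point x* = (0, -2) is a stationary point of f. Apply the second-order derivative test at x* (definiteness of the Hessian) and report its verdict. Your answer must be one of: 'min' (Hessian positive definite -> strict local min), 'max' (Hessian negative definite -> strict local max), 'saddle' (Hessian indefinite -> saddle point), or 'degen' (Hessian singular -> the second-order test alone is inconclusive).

Compute the Hessian H = grad^2 f:
  H = [[-1, 0], [0, 1]]
Verify stationarity: grad f(x*) = H x* + g = (0, 0).
Eigenvalues of H: -1, 1.
Eigenvalues have mixed signs, so H is indefinite -> x* is a saddle point.

saddle


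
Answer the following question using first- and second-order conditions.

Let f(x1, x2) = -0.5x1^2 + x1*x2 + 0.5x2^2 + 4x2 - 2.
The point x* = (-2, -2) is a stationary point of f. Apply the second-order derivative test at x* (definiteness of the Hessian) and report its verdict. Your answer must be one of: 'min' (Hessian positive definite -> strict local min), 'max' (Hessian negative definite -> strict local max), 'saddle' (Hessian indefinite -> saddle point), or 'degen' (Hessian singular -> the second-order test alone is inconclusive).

Compute the Hessian H = grad^2 f:
  H = [[-1, 1], [1, 1]]
Verify stationarity: grad f(x*) = H x* + g = (0, 0).
Eigenvalues of H: -1.4142, 1.4142.
Eigenvalues have mixed signs, so H is indefinite -> x* is a saddle point.

saddle


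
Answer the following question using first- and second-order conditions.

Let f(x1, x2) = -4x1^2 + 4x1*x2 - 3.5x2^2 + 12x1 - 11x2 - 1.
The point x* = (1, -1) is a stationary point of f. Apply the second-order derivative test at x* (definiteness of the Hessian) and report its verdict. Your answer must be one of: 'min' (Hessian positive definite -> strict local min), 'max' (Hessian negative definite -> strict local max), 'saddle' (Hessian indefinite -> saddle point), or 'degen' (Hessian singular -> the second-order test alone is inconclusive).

Compute the Hessian H = grad^2 f:
  H = [[-8, 4], [4, -7]]
Verify stationarity: grad f(x*) = H x* + g = (0, 0).
Eigenvalues of H: -11.5311, -3.4689.
Both eigenvalues < 0, so H is negative definite -> x* is a strict local max.

max


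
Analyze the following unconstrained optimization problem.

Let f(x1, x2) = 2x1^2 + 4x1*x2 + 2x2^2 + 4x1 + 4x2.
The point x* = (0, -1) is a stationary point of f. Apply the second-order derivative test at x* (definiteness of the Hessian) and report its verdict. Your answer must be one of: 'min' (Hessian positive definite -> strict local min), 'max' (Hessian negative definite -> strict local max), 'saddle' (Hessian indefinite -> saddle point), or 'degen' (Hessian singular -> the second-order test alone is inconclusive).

Compute the Hessian H = grad^2 f:
  H = [[4, 4], [4, 4]]
Verify stationarity: grad f(x*) = H x* + g = (0, 0).
Eigenvalues of H: 0, 8.
H has a zero eigenvalue (singular; positive semidefinite but not definite), so H is neither positive definite, negative definite, nor indefinite. The second-order test alone is inconclusive -> degen.
(Indeed, f is constant along the null direction of H through x*, so x* is not a strict local extremum.)

degen


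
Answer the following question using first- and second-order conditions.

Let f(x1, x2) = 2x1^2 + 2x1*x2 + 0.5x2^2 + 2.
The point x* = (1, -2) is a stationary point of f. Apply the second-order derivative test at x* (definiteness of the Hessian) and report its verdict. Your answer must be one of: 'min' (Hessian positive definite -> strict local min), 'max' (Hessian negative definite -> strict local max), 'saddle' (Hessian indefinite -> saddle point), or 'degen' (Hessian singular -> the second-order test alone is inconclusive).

Compute the Hessian H = grad^2 f:
  H = [[4, 2], [2, 1]]
Verify stationarity: grad f(x*) = H x* + g = (0, 0).
Eigenvalues of H: 0, 5.
H has a zero eigenvalue (singular; positive semidefinite but not definite), so H is neither positive definite, negative definite, nor indefinite. The second-order test alone is inconclusive -> degen.
(Indeed, f is constant along the null direction of H through x*, so x* is not a strict local extremum.)

degen


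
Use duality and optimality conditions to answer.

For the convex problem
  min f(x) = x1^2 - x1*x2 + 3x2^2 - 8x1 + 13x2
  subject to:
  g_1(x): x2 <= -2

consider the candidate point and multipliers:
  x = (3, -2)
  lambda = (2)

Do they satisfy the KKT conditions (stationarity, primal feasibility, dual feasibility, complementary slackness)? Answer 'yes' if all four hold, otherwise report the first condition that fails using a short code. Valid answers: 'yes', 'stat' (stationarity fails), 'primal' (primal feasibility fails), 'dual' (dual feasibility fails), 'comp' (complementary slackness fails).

Gradient of f: grad f(x) = Q x + c = (0, -2)
Constraint values g_i(x) = a_i^T x - b_i:
  g_1((3, -2)) = 0
Stationarity residual: grad f(x) + sum_i lambda_i a_i = (0, 0)
  -> stationarity OK
Primal feasibility (all g_i <= 0): OK
Dual feasibility (all lambda_i >= 0): OK
Complementary slackness (lambda_i * g_i(x) = 0 for all i): OK

Verdict: yes, KKT holds.

yes


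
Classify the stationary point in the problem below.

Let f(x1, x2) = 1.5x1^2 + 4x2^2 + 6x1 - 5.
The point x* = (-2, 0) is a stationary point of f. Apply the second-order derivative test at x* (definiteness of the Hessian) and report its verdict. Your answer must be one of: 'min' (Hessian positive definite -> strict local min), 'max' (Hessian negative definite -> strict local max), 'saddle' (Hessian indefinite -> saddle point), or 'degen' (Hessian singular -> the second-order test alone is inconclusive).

Compute the Hessian H = grad^2 f:
  H = [[3, 0], [0, 8]]
Verify stationarity: grad f(x*) = H x* + g = (0, 0).
Eigenvalues of H: 3, 8.
Both eigenvalues > 0, so H is positive definite -> x* is a strict local min.

min


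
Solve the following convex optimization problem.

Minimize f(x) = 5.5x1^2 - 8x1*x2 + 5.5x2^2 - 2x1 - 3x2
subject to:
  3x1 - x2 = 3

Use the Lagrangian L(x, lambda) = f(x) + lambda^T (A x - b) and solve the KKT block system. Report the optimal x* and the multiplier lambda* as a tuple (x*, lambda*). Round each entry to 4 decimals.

Form the Lagrangian:
  L(x, lambda) = (1/2) x^T Q x + c^T x + lambda^T (A x - b)
Stationarity (grad_x L = 0): Q x + c + A^T lambda = 0.
Primal feasibility: A x = b.

This gives the KKT block system:
  [ Q   A^T ] [ x     ]   [-c ]
  [ A    0  ] [ lambda ] = [ b ]

Solving the linear system:
  x*      = (1.3871, 1.1613)
  lambda* = (-1.3226)
  f(x*)   = -1.1452

x* = (1.3871, 1.1613), lambda* = (-1.3226)


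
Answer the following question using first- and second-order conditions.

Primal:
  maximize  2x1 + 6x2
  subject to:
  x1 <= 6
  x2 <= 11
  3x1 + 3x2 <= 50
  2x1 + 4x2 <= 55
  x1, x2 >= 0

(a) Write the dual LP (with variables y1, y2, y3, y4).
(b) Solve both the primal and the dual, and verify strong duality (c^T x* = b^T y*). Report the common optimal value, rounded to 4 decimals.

The standard primal-dual pair for 'max c^T x s.t. A x <= b, x >= 0' is:
  Dual:  min b^T y  s.t.  A^T y >= c,  y >= 0.

So the dual LP is:
  minimize  6y1 + 11y2 + 50y3 + 55y4
  subject to:
    y1 + 3y3 + 2y4 >= 2
    y2 + 3y3 + 4y4 >= 6
    y1, y2, y3, y4 >= 0

Solving the primal: x* = (5.5, 11).
  primal value c^T x* = 77.
Solving the dual: y* = (0, 2, 0, 1).
  dual value b^T y* = 77.
Strong duality: c^T x* = b^T y*. Confirmed.

77


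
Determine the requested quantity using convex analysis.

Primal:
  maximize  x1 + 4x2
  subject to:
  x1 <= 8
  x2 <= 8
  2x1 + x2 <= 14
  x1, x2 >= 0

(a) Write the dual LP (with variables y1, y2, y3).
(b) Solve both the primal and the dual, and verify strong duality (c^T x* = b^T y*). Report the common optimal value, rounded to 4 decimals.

The standard primal-dual pair for 'max c^T x s.t. A x <= b, x >= 0' is:
  Dual:  min b^T y  s.t.  A^T y >= c,  y >= 0.

So the dual LP is:
  minimize  8y1 + 8y2 + 14y3
  subject to:
    y1 + 2y3 >= 1
    y2 + y3 >= 4
    y1, y2, y3 >= 0

Solving the primal: x* = (3, 8).
  primal value c^T x* = 35.
Solving the dual: y* = (0, 3.5, 0.5).
  dual value b^T y* = 35.
Strong duality: c^T x* = b^T y*. Confirmed.

35


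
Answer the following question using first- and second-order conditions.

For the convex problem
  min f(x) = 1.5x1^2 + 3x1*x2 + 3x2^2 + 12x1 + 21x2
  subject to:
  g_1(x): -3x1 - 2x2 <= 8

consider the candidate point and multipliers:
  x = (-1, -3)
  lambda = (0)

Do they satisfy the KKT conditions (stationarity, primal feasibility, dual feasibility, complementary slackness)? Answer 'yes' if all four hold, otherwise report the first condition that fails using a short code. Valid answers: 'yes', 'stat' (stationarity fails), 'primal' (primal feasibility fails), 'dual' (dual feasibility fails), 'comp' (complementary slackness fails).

Gradient of f: grad f(x) = Q x + c = (0, 0)
Constraint values g_i(x) = a_i^T x - b_i:
  g_1((-1, -3)) = 1
Stationarity residual: grad f(x) + sum_i lambda_i a_i = (0, 0)
  -> stationarity OK
Primal feasibility (all g_i <= 0): FAILS
Dual feasibility (all lambda_i >= 0): OK
Complementary slackness (lambda_i * g_i(x) = 0 for all i): OK

Verdict: the first failing condition is primal_feasibility -> primal.

primal


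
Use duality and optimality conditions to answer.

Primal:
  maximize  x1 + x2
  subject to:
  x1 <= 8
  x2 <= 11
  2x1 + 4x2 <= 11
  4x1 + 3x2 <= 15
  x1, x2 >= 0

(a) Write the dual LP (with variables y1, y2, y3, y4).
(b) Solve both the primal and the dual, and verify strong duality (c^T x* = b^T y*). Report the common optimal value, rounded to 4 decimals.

The standard primal-dual pair for 'max c^T x s.t. A x <= b, x >= 0' is:
  Dual:  min b^T y  s.t.  A^T y >= c,  y >= 0.

So the dual LP is:
  minimize  8y1 + 11y2 + 11y3 + 15y4
  subject to:
    y1 + 2y3 + 4y4 >= 1
    y2 + 4y3 + 3y4 >= 1
    y1, y2, y3, y4 >= 0

Solving the primal: x* = (2.7, 1.4).
  primal value c^T x* = 4.1.
Solving the dual: y* = (0, 0, 0.1, 0.2).
  dual value b^T y* = 4.1.
Strong duality: c^T x* = b^T y*. Confirmed.

4.1


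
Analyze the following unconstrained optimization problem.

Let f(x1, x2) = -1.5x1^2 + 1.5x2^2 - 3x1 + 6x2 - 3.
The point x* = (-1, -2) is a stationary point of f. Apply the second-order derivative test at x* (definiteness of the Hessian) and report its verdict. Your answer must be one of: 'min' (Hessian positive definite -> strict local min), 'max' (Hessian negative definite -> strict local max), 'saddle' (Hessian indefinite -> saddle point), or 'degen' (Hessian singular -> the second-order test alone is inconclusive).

Compute the Hessian H = grad^2 f:
  H = [[-3, 0], [0, 3]]
Verify stationarity: grad f(x*) = H x* + g = (0, 0).
Eigenvalues of H: -3, 3.
Eigenvalues have mixed signs, so H is indefinite -> x* is a saddle point.

saddle


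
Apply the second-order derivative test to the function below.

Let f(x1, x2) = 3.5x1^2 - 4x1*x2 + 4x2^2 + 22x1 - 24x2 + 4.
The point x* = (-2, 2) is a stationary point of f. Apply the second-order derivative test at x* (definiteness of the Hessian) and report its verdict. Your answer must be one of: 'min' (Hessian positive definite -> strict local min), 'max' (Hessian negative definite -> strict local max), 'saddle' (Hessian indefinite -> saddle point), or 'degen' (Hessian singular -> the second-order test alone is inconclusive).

Compute the Hessian H = grad^2 f:
  H = [[7, -4], [-4, 8]]
Verify stationarity: grad f(x*) = H x* + g = (0, 0).
Eigenvalues of H: 3.4689, 11.5311.
Both eigenvalues > 0, so H is positive definite -> x* is a strict local min.

min


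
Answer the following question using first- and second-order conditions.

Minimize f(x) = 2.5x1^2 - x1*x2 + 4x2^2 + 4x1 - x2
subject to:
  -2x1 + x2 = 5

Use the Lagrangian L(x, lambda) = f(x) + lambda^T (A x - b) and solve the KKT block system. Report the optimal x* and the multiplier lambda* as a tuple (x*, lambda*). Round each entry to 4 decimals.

Form the Lagrangian:
  L(x, lambda) = (1/2) x^T Q x + c^T x + lambda^T (A x - b)
Stationarity (grad_x L = 0): Q x + c + A^T lambda = 0.
Primal feasibility: A x = b.

This gives the KKT block system:
  [ Q   A^T ] [ x     ]   [-c ]
  [ A    0  ] [ lambda ] = [ b ]

Solving the linear system:
  x*      = (-2.3333, 0.3333)
  lambda* = (-4)
  f(x*)   = 5.1667

x* = (-2.3333, 0.3333), lambda* = (-4)


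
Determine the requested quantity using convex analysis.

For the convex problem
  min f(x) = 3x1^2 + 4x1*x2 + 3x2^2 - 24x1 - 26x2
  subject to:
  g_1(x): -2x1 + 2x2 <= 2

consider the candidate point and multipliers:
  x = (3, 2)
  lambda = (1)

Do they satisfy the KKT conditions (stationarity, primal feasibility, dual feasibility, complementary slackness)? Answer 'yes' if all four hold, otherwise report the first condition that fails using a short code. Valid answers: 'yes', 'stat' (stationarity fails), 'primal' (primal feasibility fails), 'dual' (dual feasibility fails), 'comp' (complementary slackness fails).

Gradient of f: grad f(x) = Q x + c = (2, -2)
Constraint values g_i(x) = a_i^T x - b_i:
  g_1((3, 2)) = -4
Stationarity residual: grad f(x) + sum_i lambda_i a_i = (0, 0)
  -> stationarity OK
Primal feasibility (all g_i <= 0): OK
Dual feasibility (all lambda_i >= 0): OK
Complementary slackness (lambda_i * g_i(x) = 0 for all i): FAILS

Verdict: the first failing condition is complementary_slackness -> comp.

comp


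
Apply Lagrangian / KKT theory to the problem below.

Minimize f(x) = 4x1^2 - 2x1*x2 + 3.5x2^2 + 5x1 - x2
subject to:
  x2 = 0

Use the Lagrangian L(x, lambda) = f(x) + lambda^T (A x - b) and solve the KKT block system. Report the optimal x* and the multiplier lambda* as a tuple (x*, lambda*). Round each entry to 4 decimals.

Form the Lagrangian:
  L(x, lambda) = (1/2) x^T Q x + c^T x + lambda^T (A x - b)
Stationarity (grad_x L = 0): Q x + c + A^T lambda = 0.
Primal feasibility: A x = b.

This gives the KKT block system:
  [ Q   A^T ] [ x     ]   [-c ]
  [ A    0  ] [ lambda ] = [ b ]

Solving the linear system:
  x*      = (-0.625, 0)
  lambda* = (-0.25)
  f(x*)   = -1.5625

x* = (-0.625, 0), lambda* = (-0.25)


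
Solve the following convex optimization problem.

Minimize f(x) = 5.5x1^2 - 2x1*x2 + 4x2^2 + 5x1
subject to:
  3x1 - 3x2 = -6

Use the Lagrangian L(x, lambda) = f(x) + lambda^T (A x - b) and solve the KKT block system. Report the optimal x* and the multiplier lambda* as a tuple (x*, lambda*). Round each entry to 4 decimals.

Form the Lagrangian:
  L(x, lambda) = (1/2) x^T Q x + c^T x + lambda^T (A x - b)
Stationarity (grad_x L = 0): Q x + c + A^T lambda = 0.
Primal feasibility: A x = b.

This gives the KKT block system:
  [ Q   A^T ] [ x     ]   [-c ]
  [ A    0  ] [ lambda ] = [ b ]

Solving the linear system:
  x*      = (-1.1333, 0.8667)
  lambda* = (3.0667)
  f(x*)   = 6.3667

x* = (-1.1333, 0.8667), lambda* = (3.0667)


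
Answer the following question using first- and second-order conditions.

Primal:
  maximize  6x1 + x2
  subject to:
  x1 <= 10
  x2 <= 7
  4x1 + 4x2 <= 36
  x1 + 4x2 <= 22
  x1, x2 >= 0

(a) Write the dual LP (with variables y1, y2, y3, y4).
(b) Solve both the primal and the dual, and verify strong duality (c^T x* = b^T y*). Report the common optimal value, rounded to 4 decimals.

The standard primal-dual pair for 'max c^T x s.t. A x <= b, x >= 0' is:
  Dual:  min b^T y  s.t.  A^T y >= c,  y >= 0.

So the dual LP is:
  minimize  10y1 + 7y2 + 36y3 + 22y4
  subject to:
    y1 + 4y3 + y4 >= 6
    y2 + 4y3 + 4y4 >= 1
    y1, y2, y3, y4 >= 0

Solving the primal: x* = (9, 0).
  primal value c^T x* = 54.
Solving the dual: y* = (0, 0, 1.5, 0).
  dual value b^T y* = 54.
Strong duality: c^T x* = b^T y*. Confirmed.

54


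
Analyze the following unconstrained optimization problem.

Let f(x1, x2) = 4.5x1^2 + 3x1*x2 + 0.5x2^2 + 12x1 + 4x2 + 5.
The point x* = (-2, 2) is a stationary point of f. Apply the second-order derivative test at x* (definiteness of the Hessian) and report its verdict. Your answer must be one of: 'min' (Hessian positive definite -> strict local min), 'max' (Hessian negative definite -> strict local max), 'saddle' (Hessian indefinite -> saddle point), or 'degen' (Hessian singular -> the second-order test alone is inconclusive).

Compute the Hessian H = grad^2 f:
  H = [[9, 3], [3, 1]]
Verify stationarity: grad f(x*) = H x* + g = (0, 0).
Eigenvalues of H: 0, 10.
H has a zero eigenvalue (singular; positive semidefinite but not definite), so H is neither positive definite, negative definite, nor indefinite. The second-order test alone is inconclusive -> degen.
(Indeed, f is constant along the null direction of H through x*, so x* is not a strict local extremum.)

degen


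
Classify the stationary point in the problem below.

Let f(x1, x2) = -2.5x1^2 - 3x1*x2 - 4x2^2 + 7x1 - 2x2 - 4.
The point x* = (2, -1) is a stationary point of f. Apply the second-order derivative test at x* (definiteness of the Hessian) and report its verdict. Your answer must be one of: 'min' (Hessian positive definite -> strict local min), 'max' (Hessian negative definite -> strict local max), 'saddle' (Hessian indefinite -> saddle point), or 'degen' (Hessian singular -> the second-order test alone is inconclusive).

Compute the Hessian H = grad^2 f:
  H = [[-5, -3], [-3, -8]]
Verify stationarity: grad f(x*) = H x* + g = (0, 0).
Eigenvalues of H: -9.8541, -3.1459.
Both eigenvalues < 0, so H is negative definite -> x* is a strict local max.

max


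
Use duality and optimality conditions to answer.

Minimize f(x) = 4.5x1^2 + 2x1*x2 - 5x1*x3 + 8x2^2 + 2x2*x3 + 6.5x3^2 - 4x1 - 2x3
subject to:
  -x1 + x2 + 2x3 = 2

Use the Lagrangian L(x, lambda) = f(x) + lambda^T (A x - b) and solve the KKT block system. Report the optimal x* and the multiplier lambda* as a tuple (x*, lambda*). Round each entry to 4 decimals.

Form the Lagrangian:
  L(x, lambda) = (1/2) x^T Q x + c^T x + lambda^T (A x - b)
Stationarity (grad_x L = 0): Q x + c + A^T lambda = 0.
Primal feasibility: A x = b.

This gives the KKT block system:
  [ Q   A^T ] [ x     ]   [-c ]
  [ A    0  ] [ lambda ] = [ b ]

Solving the linear system:
  x*      = (0.4375, 0.1458, 1.1458)
  lambda* = (-5.5)
  f(x*)   = 3.4792

x* = (0.4375, 0.1458, 1.1458), lambda* = (-5.5)


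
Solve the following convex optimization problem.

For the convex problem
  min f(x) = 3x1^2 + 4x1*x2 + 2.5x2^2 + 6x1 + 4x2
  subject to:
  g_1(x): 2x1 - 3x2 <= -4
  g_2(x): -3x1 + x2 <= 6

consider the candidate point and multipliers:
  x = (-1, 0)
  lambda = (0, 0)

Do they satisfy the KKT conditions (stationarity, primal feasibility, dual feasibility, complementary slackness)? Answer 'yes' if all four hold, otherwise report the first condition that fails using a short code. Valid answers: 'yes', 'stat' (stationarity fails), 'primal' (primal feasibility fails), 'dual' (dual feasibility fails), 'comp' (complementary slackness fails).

Gradient of f: grad f(x) = Q x + c = (0, 0)
Constraint values g_i(x) = a_i^T x - b_i:
  g_1((-1, 0)) = 2
  g_2((-1, 0)) = -3
Stationarity residual: grad f(x) + sum_i lambda_i a_i = (0, 0)
  -> stationarity OK
Primal feasibility (all g_i <= 0): FAILS
Dual feasibility (all lambda_i >= 0): OK
Complementary slackness (lambda_i * g_i(x) = 0 for all i): OK

Verdict: the first failing condition is primal_feasibility -> primal.

primal


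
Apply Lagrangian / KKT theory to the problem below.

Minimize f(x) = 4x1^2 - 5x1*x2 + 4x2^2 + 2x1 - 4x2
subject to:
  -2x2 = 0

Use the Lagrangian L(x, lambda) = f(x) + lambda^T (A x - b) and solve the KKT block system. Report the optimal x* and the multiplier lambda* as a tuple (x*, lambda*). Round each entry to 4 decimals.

Form the Lagrangian:
  L(x, lambda) = (1/2) x^T Q x + c^T x + lambda^T (A x - b)
Stationarity (grad_x L = 0): Q x + c + A^T lambda = 0.
Primal feasibility: A x = b.

This gives the KKT block system:
  [ Q   A^T ] [ x     ]   [-c ]
  [ A    0  ] [ lambda ] = [ b ]

Solving the linear system:
  x*      = (-0.25, 0)
  lambda* = (-1.375)
  f(x*)   = -0.25

x* = (-0.25, 0), lambda* = (-1.375)


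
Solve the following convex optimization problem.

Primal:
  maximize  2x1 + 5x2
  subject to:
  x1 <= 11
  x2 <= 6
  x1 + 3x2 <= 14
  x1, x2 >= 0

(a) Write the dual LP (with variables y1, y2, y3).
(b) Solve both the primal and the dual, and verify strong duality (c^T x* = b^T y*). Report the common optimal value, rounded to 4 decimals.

The standard primal-dual pair for 'max c^T x s.t. A x <= b, x >= 0' is:
  Dual:  min b^T y  s.t.  A^T y >= c,  y >= 0.

So the dual LP is:
  minimize  11y1 + 6y2 + 14y3
  subject to:
    y1 + y3 >= 2
    y2 + 3y3 >= 5
    y1, y2, y3 >= 0

Solving the primal: x* = (11, 1).
  primal value c^T x* = 27.
Solving the dual: y* = (0.3333, 0, 1.6667).
  dual value b^T y* = 27.
Strong duality: c^T x* = b^T y*. Confirmed.

27


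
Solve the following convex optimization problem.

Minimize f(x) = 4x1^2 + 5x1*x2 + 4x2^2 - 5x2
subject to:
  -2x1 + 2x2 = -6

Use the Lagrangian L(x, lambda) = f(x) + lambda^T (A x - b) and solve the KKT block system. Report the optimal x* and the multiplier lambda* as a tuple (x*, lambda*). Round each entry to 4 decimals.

Form the Lagrangian:
  L(x, lambda) = (1/2) x^T Q x + c^T x + lambda^T (A x - b)
Stationarity (grad_x L = 0): Q x + c + A^T lambda = 0.
Primal feasibility: A x = b.

This gives the KKT block system:
  [ Q   A^T ] [ x     ]   [-c ]
  [ A    0  ] [ lambda ] = [ b ]

Solving the linear system:
  x*      = (1.6923, -1.3077)
  lambda* = (3.5)
  f(x*)   = 13.7692

x* = (1.6923, -1.3077), lambda* = (3.5)


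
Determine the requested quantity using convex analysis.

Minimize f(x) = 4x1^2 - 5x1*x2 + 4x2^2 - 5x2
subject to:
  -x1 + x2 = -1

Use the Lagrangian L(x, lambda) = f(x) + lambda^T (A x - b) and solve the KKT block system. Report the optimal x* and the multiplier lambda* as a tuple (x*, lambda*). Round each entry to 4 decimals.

Form the Lagrangian:
  L(x, lambda) = (1/2) x^T Q x + c^T x + lambda^T (A x - b)
Stationarity (grad_x L = 0): Q x + c + A^T lambda = 0.
Primal feasibility: A x = b.

This gives the KKT block system:
  [ Q   A^T ] [ x     ]   [-c ]
  [ A    0  ] [ lambda ] = [ b ]

Solving the linear system:
  x*      = (1.3333, 0.3333)
  lambda* = (9)
  f(x*)   = 3.6667

x* = (1.3333, 0.3333), lambda* = (9)


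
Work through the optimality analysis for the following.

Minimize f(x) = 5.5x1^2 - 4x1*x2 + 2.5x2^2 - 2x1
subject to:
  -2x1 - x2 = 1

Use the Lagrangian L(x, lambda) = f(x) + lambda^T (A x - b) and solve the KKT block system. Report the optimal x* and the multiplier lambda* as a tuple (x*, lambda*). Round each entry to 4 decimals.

Form the Lagrangian:
  L(x, lambda) = (1/2) x^T Q x + c^T x + lambda^T (A x - b)
Stationarity (grad_x L = 0): Q x + c + A^T lambda = 0.
Primal feasibility: A x = b.

This gives the KKT block system:
  [ Q   A^T ] [ x     ]   [-c ]
  [ A    0  ] [ lambda ] = [ b ]

Solving the linear system:
  x*      = (-0.2553, -0.4894)
  lambda* = (-1.4255)
  f(x*)   = 0.9681

x* = (-0.2553, -0.4894), lambda* = (-1.4255)


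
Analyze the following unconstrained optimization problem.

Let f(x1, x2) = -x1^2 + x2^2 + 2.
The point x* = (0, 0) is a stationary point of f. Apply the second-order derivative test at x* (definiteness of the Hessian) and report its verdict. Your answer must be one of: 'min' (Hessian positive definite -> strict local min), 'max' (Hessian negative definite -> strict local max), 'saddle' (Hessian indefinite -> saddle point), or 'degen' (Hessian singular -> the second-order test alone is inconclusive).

Compute the Hessian H = grad^2 f:
  H = [[-2, 0], [0, 2]]
Verify stationarity: grad f(x*) = H x* + g = (0, 0).
Eigenvalues of H: -2, 2.
Eigenvalues have mixed signs, so H is indefinite -> x* is a saddle point.

saddle


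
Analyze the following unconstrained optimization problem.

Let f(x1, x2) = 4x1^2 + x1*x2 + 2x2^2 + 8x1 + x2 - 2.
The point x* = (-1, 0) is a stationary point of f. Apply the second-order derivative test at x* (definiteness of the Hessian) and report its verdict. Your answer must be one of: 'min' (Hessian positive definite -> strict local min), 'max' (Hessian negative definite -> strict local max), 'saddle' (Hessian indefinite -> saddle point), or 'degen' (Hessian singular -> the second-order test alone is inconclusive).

Compute the Hessian H = grad^2 f:
  H = [[8, 1], [1, 4]]
Verify stationarity: grad f(x*) = H x* + g = (0, 0).
Eigenvalues of H: 3.7639, 8.2361.
Both eigenvalues > 0, so H is positive definite -> x* is a strict local min.

min


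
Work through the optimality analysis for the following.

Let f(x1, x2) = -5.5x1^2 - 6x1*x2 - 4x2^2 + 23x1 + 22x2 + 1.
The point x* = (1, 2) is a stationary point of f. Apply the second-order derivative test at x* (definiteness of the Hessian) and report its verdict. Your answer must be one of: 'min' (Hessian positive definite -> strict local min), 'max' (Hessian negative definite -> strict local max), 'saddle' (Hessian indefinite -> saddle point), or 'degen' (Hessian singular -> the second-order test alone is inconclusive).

Compute the Hessian H = grad^2 f:
  H = [[-11, -6], [-6, -8]]
Verify stationarity: grad f(x*) = H x* + g = (0, 0).
Eigenvalues of H: -15.6847, -3.3153.
Both eigenvalues < 0, so H is negative definite -> x* is a strict local max.

max
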